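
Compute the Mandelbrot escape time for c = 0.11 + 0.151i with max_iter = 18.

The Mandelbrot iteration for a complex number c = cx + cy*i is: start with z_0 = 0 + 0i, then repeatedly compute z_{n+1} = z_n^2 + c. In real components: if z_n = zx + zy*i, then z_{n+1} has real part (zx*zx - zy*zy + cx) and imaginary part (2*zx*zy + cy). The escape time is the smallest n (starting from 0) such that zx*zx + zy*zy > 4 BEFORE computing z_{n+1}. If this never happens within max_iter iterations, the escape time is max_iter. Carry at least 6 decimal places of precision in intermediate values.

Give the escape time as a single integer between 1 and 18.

z_0 = 0 + 0i, c = 0.1100 + 0.1510i
Iter 1: z = 0.1100 + 0.1510i, |z|^2 = 0.0349
Iter 2: z = 0.0993 + 0.1842i, |z|^2 = 0.0438
Iter 3: z = 0.0859 + 0.1876i, |z|^2 = 0.0426
Iter 4: z = 0.0822 + 0.1832i, |z|^2 = 0.0403
Iter 5: z = 0.0832 + 0.1811i, |z|^2 = 0.0397
Iter 6: z = 0.0841 + 0.1811i, |z|^2 = 0.0399
Iter 7: z = 0.0843 + 0.1815i, |z|^2 = 0.0400
Iter 8: z = 0.0842 + 0.1816i, |z|^2 = 0.0401
Iter 9: z = 0.0841 + 0.1816i, |z|^2 = 0.0400
Iter 10: z = 0.0841 + 0.1815i, |z|^2 = 0.0400
Iter 11: z = 0.0841 + 0.1815i, |z|^2 = 0.0400
Iter 12: z = 0.0841 + 0.1815i, |z|^2 = 0.0400
Iter 13: z = 0.0841 + 0.1815i, |z|^2 = 0.0400
Iter 14: z = 0.0841 + 0.1815i, |z|^2 = 0.0400
Iter 15: z = 0.0841 + 0.1815i, |z|^2 = 0.0400
Iter 16: z = 0.0841 + 0.1815i, |z|^2 = 0.0400
Iter 17: z = 0.0841 + 0.1815i, |z|^2 = 0.0400

Answer: 18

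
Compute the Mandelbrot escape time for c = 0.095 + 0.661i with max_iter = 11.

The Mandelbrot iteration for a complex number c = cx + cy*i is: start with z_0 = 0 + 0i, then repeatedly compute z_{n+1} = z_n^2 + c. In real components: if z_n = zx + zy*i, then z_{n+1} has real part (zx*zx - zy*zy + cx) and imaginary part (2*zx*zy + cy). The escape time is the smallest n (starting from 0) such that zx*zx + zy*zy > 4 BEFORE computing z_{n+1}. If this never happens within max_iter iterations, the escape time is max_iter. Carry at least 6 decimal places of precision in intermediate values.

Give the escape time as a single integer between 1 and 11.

Answer: 11

Derivation:
z_0 = 0 + 0i, c = 0.0950 + 0.6610i
Iter 1: z = 0.0950 + 0.6610i, |z|^2 = 0.4459
Iter 2: z = -0.3329 + 0.7866i, |z|^2 = 0.7295
Iter 3: z = -0.4129 + 0.1373i, |z|^2 = 0.1893
Iter 4: z = 0.2466 + 0.5476i, |z|^2 = 0.3607
Iter 5: z = -0.1441 + 0.9311i, |z|^2 = 0.8878
Iter 6: z = -0.7513 + 0.3927i, |z|^2 = 0.7186
Iter 7: z = 0.5051 + 0.0709i, |z|^2 = 0.2602
Iter 8: z = 0.3451 + 0.7327i, |z|^2 = 0.6559
Iter 9: z = -0.3227 + 1.1667i, |z|^2 = 1.4654
Iter 10: z = -1.1622 + -0.0919i, |z|^2 = 1.3591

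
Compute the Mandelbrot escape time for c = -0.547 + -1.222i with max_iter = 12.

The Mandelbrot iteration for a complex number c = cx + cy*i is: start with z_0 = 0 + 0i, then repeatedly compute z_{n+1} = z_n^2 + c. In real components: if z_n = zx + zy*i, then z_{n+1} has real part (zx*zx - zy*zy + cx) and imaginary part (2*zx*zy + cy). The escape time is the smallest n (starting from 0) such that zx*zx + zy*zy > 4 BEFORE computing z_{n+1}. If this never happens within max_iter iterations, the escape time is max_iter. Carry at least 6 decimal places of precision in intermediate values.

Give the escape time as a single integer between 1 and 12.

z_0 = 0 + 0i, c = -0.5470 + -1.2220i
Iter 1: z = -0.5470 + -1.2220i, |z|^2 = 1.7925
Iter 2: z = -1.7411 + 0.1149i, |z|^2 = 3.0445
Iter 3: z = 2.4711 + -1.6220i, |z|^2 = 8.7374
Escaped at iteration 3

Answer: 3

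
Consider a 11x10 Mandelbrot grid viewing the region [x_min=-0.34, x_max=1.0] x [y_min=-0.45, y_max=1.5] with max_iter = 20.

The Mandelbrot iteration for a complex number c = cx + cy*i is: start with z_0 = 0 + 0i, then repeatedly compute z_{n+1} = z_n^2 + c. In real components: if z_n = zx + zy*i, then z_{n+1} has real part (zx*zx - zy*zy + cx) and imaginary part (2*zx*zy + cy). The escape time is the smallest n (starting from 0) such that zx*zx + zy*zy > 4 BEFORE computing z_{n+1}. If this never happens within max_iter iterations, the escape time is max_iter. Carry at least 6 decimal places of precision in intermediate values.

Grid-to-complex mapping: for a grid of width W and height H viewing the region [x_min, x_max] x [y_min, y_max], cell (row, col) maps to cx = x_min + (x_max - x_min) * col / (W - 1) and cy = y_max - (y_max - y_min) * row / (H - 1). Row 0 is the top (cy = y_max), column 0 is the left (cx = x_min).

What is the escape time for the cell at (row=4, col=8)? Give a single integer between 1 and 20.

z_0 = 0 + 0i, c = 0.7320 + 0.6333i
Iter 1: z = 0.7320 + 0.6333i, |z|^2 = 0.9369
Iter 2: z = 0.8667 + 1.5605i, |z|^2 = 3.1865
Iter 3: z = -0.9521 + 3.3384i, |z|^2 = 12.0514
Escaped at iteration 3

Answer: 3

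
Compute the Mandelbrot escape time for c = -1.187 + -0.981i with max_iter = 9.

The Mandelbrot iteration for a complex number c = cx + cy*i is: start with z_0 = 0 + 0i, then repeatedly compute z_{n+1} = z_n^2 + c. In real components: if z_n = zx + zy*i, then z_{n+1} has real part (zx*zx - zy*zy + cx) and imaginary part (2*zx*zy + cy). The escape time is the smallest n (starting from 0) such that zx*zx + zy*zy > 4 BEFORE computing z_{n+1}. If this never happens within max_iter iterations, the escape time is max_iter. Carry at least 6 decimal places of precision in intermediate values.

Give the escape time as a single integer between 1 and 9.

Answer: 3

Derivation:
z_0 = 0 + 0i, c = -1.1870 + -0.9810i
Iter 1: z = -1.1870 + -0.9810i, |z|^2 = 2.3713
Iter 2: z = -0.7404 + 1.3479i, |z|^2 = 2.3650
Iter 3: z = -2.4556 + -2.9769i, |z|^2 = 14.8923
Escaped at iteration 3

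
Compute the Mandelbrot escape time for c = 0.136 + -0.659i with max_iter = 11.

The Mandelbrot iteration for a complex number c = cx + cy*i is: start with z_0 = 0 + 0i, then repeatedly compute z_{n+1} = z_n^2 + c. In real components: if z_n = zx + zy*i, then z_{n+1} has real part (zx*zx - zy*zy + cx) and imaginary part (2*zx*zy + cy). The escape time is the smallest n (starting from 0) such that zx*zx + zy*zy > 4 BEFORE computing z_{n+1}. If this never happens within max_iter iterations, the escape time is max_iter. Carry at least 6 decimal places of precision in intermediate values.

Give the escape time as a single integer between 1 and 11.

z_0 = 0 + 0i, c = 0.1360 + -0.6590i
Iter 1: z = 0.1360 + -0.6590i, |z|^2 = 0.4528
Iter 2: z = -0.2798 + -0.8382i, |z|^2 = 0.7809
Iter 3: z = -0.4884 + -0.1899i, |z|^2 = 0.2746
Iter 4: z = 0.3384 + -0.4735i, |z|^2 = 0.3387
Iter 5: z = 0.0264 + -0.9795i, |z|^2 = 0.9601
Iter 6: z = -0.8227 + -0.7106i, |z|^2 = 1.1818
Iter 7: z = 0.3078 + 0.5103i, |z|^2 = 0.3551
Iter 8: z = -0.0296 + -0.3449i, |z|^2 = 0.1198
Iter 9: z = 0.0179 + -0.6386i, |z|^2 = 0.4081
Iter 10: z = -0.2714 + -0.6819i, |z|^2 = 0.5387

Answer: 11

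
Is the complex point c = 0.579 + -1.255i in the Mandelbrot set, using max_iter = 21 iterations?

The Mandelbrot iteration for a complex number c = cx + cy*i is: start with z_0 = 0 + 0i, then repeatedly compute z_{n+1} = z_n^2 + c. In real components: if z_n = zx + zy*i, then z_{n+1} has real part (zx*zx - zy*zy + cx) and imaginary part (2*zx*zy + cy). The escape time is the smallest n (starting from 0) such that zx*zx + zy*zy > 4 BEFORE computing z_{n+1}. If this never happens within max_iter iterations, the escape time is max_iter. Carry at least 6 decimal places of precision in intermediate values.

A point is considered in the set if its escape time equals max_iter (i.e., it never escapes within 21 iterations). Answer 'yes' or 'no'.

z_0 = 0 + 0i, c = 0.5790 + -1.2550i
Iter 1: z = 0.5790 + -1.2550i, |z|^2 = 1.9103
Iter 2: z = -0.6608 + -2.7083i, |z|^2 = 7.7715
Escaped at iteration 2

Answer: no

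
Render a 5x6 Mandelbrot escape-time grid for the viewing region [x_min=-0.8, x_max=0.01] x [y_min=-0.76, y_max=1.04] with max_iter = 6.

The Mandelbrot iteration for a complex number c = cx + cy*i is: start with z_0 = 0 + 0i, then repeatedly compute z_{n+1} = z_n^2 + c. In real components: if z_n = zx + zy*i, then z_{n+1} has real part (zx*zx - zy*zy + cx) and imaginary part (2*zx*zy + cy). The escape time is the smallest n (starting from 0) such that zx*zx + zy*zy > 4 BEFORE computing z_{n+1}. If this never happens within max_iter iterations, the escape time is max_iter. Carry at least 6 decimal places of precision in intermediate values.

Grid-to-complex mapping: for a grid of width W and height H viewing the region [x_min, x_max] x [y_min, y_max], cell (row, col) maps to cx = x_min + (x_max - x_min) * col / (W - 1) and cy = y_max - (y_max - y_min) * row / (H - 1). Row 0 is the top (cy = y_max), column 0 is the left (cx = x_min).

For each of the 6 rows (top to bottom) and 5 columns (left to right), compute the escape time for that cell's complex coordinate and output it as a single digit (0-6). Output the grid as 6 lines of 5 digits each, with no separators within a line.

Answer: 34465
46666
66666
66666
66666
45666

Derivation:
(row=0, col=0): c = -0.8000 + 1.0400i → escape time 3
(row=0, col=1): c = -0.5975 + 1.0400i → escape time 4
(row=0, col=2): c = -0.3950 + 1.0400i → escape time 4
(row=0, col=3): c = -0.1925 + 1.0400i → escape time 6
(row=0, col=4): c = 0.0100 + 1.0400i → escape time 5
(row=1, col=0): c = -0.8000 + 0.6800i → escape time 4
(row=1, col=1): c = -0.5975 + 0.6800i → escape time 6
(row=1, col=2): c = -0.3950 + 0.6800i → escape time 6
(row=1, col=3): c = -0.1925 + 0.6800i → escape time 6
(row=1, col=4): c = 0.0100 + 0.6800i → escape time 6
(row=2, col=0): c = -0.8000 + 0.3200i → escape time 6
(row=2, col=1): c = -0.5975 + 0.3200i → escape time 6
(row=2, col=2): c = -0.3950 + 0.3200i → escape time 6
(row=2, col=3): c = -0.1925 + 0.3200i → escape time 6
(row=2, col=4): c = 0.0100 + 0.3200i → escape time 6
(row=3, col=0): c = -0.8000 + -0.0400i → escape time 6
(row=3, col=1): c = -0.5975 + -0.0400i → escape time 6
(row=3, col=2): c = -0.3950 + -0.0400i → escape time 6
(row=3, col=3): c = -0.1925 + -0.0400i → escape time 6
(row=3, col=4): c = 0.0100 + -0.0400i → escape time 6
(row=4, col=0): c = -0.8000 + -0.4000i → escape time 6
(row=4, col=1): c = -0.5975 + -0.4000i → escape time 6
(row=4, col=2): c = -0.3950 + -0.4000i → escape time 6
(row=4, col=3): c = -0.1925 + -0.4000i → escape time 6
(row=4, col=4): c = 0.0100 + -0.4000i → escape time 6
(row=5, col=0): c = -0.8000 + -0.7600i → escape time 4
(row=5, col=1): c = -0.5975 + -0.7600i → escape time 5
(row=5, col=2): c = -0.3950 + -0.7600i → escape time 6
(row=5, col=3): c = -0.1925 + -0.7600i → escape time 6
(row=5, col=4): c = 0.0100 + -0.7600i → escape time 6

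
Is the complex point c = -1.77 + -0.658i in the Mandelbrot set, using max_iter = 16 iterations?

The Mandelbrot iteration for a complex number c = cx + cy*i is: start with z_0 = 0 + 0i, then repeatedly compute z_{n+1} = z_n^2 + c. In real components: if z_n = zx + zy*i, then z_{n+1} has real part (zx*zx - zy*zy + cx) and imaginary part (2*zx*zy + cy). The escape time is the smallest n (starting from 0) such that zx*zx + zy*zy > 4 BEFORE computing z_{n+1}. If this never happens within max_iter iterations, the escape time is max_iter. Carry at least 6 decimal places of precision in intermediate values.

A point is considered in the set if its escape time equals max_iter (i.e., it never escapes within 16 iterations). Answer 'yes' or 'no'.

Answer: no

Derivation:
z_0 = 0 + 0i, c = -1.7700 + -0.6580i
Iter 1: z = -1.7700 + -0.6580i, |z|^2 = 3.5659
Iter 2: z = 0.9299 + 1.6713i, |z|^2 = 3.6581
Iter 3: z = -3.6985 + 2.4504i, |z|^2 = 19.6838
Escaped at iteration 3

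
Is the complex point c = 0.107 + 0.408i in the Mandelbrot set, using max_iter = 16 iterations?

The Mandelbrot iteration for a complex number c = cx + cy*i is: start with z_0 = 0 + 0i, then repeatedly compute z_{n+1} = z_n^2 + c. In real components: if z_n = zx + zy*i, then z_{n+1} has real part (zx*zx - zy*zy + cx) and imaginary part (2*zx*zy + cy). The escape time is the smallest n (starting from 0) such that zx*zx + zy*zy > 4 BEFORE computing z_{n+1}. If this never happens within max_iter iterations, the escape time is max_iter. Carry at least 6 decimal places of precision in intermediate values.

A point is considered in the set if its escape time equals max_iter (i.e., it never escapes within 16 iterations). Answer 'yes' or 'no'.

z_0 = 0 + 0i, c = 0.1070 + 0.4080i
Iter 1: z = 0.1070 + 0.4080i, |z|^2 = 0.1779
Iter 2: z = -0.0480 + 0.4953i, |z|^2 = 0.2476
Iter 3: z = -0.1360 + 0.3604i, |z|^2 = 0.1484
Iter 4: z = -0.0044 + 0.3099i, |z|^2 = 0.0961
Iter 5: z = 0.0110 + 0.4053i, |z|^2 = 0.1644
Iter 6: z = -0.0571 + 0.4169i, |z|^2 = 0.1771
Iter 7: z = -0.0635 + 0.3604i, |z|^2 = 0.1339
Iter 8: z = -0.0188 + 0.3622i, |z|^2 = 0.1316
Iter 9: z = -0.0238 + 0.3944i, |z|^2 = 0.1561
Iter 10: z = -0.0479 + 0.3892i, |z|^2 = 0.1538
Iter 11: z = -0.0422 + 0.3707i, |z|^2 = 0.1392
Iter 12: z = -0.0286 + 0.3767i, |z|^2 = 0.1427
Iter 13: z = -0.0341 + 0.3864i, |z|^2 = 0.1505
Iter 14: z = -0.0412 + 0.3816i, |z|^2 = 0.1473
Iter 15: z = -0.0370 + 0.3766i, |z|^2 = 0.1432
Did not escape in 16 iterations → in set

Answer: yes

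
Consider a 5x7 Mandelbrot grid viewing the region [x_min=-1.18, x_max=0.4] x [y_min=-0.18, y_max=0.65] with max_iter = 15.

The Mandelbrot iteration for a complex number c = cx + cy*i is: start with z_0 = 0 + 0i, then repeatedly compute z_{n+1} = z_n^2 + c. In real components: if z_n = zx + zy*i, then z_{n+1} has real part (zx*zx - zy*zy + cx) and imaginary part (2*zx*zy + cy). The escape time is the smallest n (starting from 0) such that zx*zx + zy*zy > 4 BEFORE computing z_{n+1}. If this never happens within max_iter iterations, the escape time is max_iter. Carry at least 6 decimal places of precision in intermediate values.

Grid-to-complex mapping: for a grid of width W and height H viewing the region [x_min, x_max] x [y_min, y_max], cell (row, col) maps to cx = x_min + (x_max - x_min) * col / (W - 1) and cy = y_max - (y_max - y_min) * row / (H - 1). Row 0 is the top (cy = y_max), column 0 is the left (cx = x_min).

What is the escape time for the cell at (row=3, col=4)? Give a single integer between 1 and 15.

z_0 = 0 + 0i, c = 0.4000 + 0.2350i
Iter 1: z = 0.4000 + 0.2350i, |z|^2 = 0.2152
Iter 2: z = 0.5048 + 0.4230i, |z|^2 = 0.4337
Iter 3: z = 0.4759 + 0.6620i, |z|^2 = 0.6647
Iter 4: z = 0.1882 + 0.8651i, |z|^2 = 0.7838
Iter 5: z = -0.3130 + 0.5605i, |z|^2 = 0.4122
Iter 6: z = 0.1837 + -0.1159i, |z|^2 = 0.0472
Iter 7: z = 0.4203 + 0.1924i, |z|^2 = 0.2137
Iter 8: z = 0.5397 + 0.3968i, |z|^2 = 0.4487
Iter 9: z = 0.5338 + 0.6632i, |z|^2 = 0.7248
Iter 10: z = 0.2451 + 0.9431i, |z|^2 = 0.9495
Iter 11: z = -0.4293 + 0.6973i, |z|^2 = 0.6705
Iter 12: z = 0.0982 + -0.3637i, |z|^2 = 0.1419
Iter 13: z = 0.2773 + 0.1636i, |z|^2 = 0.1037
Iter 14: z = 0.4502 + 0.3257i, |z|^2 = 0.3087

Answer: 15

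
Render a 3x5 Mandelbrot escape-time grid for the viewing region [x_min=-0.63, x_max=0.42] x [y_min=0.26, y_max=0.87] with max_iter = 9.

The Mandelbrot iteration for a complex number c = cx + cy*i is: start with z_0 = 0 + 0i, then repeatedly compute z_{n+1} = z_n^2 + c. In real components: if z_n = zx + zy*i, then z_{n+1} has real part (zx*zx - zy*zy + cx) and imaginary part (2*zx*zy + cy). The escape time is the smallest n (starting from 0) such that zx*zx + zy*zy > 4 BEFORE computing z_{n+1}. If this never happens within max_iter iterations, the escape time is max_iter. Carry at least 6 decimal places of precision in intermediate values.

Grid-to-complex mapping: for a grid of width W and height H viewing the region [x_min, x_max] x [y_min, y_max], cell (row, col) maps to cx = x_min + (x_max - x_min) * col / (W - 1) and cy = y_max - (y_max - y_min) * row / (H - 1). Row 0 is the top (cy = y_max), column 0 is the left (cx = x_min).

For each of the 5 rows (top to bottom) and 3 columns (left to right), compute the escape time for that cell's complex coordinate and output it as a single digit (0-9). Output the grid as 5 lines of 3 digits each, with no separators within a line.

(row=0, col=0): c = -0.6300 + 0.8700i → escape time 4
(row=0, col=1): c = -0.1050 + 0.8700i → escape time 9
(row=0, col=2): c = 0.4200 + 0.8700i → escape time 3
(row=1, col=0): c = -0.6300 + 0.7175i → escape time 6
(row=1, col=1): c = -0.1050 + 0.7175i → escape time 9
(row=1, col=2): c = 0.4200 + 0.7175i → escape time 4
(row=2, col=0): c = -0.6300 + 0.5650i → escape time 8
(row=2, col=1): c = -0.1050 + 0.5650i → escape time 9
(row=2, col=2): c = 0.4200 + 0.5650i → escape time 7
(row=3, col=0): c = -0.6300 + 0.4125i → escape time 9
(row=3, col=1): c = -0.1050 + 0.4125i → escape time 9
(row=3, col=2): c = 0.4200 + 0.4125i → escape time 8
(row=4, col=0): c = -0.6300 + 0.2600i → escape time 9
(row=4, col=1): c = -0.1050 + 0.2600i → escape time 9
(row=4, col=2): c = 0.4200 + 0.2600i → escape time 9

Answer: 493
694
897
998
999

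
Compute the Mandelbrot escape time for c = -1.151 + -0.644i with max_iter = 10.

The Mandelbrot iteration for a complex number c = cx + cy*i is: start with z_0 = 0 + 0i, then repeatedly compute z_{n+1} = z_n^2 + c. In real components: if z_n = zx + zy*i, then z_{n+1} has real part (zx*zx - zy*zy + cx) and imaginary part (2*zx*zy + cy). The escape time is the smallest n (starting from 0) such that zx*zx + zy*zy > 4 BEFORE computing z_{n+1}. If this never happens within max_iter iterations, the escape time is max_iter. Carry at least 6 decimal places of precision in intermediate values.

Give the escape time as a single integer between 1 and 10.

Answer: 3

Derivation:
z_0 = 0 + 0i, c = -1.1510 + -0.6440i
Iter 1: z = -1.1510 + -0.6440i, |z|^2 = 1.7395
Iter 2: z = -0.2409 + 0.8385i, |z|^2 = 0.7611
Iter 3: z = -1.7960 + -1.0480i, |z|^2 = 4.3241
Escaped at iteration 3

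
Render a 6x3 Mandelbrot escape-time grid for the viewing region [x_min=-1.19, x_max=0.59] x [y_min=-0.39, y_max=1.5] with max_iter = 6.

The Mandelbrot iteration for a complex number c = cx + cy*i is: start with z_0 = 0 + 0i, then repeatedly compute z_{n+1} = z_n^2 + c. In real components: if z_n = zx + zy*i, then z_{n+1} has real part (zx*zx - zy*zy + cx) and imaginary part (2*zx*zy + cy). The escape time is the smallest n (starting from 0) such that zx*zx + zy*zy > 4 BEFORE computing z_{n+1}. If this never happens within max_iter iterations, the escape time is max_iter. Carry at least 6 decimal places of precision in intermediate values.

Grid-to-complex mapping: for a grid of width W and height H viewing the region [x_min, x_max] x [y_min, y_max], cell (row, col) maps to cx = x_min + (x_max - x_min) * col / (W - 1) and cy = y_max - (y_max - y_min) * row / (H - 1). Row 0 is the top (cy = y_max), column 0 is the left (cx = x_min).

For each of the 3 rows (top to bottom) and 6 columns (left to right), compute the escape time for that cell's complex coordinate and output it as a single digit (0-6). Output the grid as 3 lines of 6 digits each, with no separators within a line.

(row=0, col=0): c = -1.1900 + 1.5000i → escape time 2
(row=0, col=1): c = -0.8340 + 1.5000i → escape time 2
(row=0, col=2): c = -0.4780 + 1.5000i → escape time 2
(row=0, col=3): c = -0.1220 + 1.5000i → escape time 2
(row=0, col=4): c = 0.2340 + 1.5000i → escape time 2
(row=0, col=5): c = 0.5900 + 1.5000i → escape time 2
(row=1, col=0): c = -1.1900 + 0.5550i → escape time 4
(row=1, col=1): c = -0.8340 + 0.5550i → escape time 5
(row=1, col=2): c = -0.4780 + 0.5550i → escape time 6
(row=1, col=3): c = -0.1220 + 0.5550i → escape time 6
(row=1, col=4): c = 0.2340 + 0.5550i → escape time 6
(row=1, col=5): c = 0.5900 + 0.5550i → escape time 3
(row=2, col=0): c = -1.1900 + -0.3900i → escape time 6
(row=2, col=1): c = -0.8340 + -0.3900i → escape time 6
(row=2, col=2): c = -0.4780 + -0.3900i → escape time 6
(row=2, col=3): c = -0.1220 + -0.3900i → escape time 6
(row=2, col=4): c = 0.2340 + -0.3900i → escape time 6
(row=2, col=5): c = 0.5900 + -0.3900i → escape time 4

Answer: 222222
456663
666664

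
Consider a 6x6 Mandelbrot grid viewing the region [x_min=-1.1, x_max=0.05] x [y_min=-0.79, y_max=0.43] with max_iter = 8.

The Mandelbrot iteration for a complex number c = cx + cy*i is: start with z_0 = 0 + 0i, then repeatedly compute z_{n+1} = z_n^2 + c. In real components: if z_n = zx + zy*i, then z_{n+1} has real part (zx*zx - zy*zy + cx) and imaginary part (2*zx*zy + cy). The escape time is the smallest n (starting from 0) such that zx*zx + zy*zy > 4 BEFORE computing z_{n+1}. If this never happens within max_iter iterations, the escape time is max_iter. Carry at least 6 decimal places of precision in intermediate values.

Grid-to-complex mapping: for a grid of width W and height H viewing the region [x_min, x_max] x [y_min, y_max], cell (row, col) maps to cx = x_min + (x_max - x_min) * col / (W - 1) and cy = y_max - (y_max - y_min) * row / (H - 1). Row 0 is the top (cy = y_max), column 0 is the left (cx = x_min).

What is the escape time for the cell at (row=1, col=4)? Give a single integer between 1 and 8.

Answer: 8

Derivation:
z_0 = 0 + 0i, c = -0.1800 + 0.1860i
Iter 1: z = -0.1800 + 0.1860i, |z|^2 = 0.0670
Iter 2: z = -0.1822 + 0.1190i, |z|^2 = 0.0474
Iter 3: z = -0.1610 + 0.1426i, |z|^2 = 0.0463
Iter 4: z = -0.1744 + 0.1401i, |z|^2 = 0.0500
Iter 5: z = -0.1692 + 0.1371i, |z|^2 = 0.0474
Iter 6: z = -0.1702 + 0.1396i, |z|^2 = 0.0484
Iter 7: z = -0.1705 + 0.1385i, |z|^2 = 0.0483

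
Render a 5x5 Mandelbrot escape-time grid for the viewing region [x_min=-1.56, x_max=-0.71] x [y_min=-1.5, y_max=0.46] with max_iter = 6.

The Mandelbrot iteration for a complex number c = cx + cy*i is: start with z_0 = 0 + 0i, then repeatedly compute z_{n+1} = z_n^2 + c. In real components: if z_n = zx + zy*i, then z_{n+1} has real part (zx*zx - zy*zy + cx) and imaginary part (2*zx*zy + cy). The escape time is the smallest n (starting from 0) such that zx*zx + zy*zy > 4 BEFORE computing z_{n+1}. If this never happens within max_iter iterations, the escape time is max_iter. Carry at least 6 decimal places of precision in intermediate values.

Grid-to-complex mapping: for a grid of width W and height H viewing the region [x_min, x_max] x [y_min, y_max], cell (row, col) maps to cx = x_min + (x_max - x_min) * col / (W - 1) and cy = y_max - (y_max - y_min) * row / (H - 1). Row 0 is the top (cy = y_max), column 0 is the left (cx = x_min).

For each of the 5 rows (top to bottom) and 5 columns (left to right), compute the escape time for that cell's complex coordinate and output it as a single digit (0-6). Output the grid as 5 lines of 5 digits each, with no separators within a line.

Answer: 34566
66666
33556
23333
11222

Derivation:
(row=0, col=0): c = -1.5600 + 0.4600i → escape time 3
(row=0, col=1): c = -1.3475 + 0.4600i → escape time 4
(row=0, col=2): c = -1.1350 + 0.4600i → escape time 5
(row=0, col=3): c = -0.9225 + 0.4600i → escape time 6
(row=0, col=4): c = -0.7100 + 0.4600i → escape time 6
(row=1, col=0): c = -1.5600 + -0.0300i → escape time 6
(row=1, col=1): c = -1.3475 + -0.0300i → escape time 6
(row=1, col=2): c = -1.1350 + -0.0300i → escape time 6
(row=1, col=3): c = -0.9225 + -0.0300i → escape time 6
(row=1, col=4): c = -0.7100 + -0.0300i → escape time 6
(row=2, col=0): c = -1.5600 + -0.5200i → escape time 3
(row=2, col=1): c = -1.3475 + -0.5200i → escape time 3
(row=2, col=2): c = -1.1350 + -0.5200i → escape time 5
(row=2, col=3): c = -0.9225 + -0.5200i → escape time 5
(row=2, col=4): c = -0.7100 + -0.5200i → escape time 6
(row=3, col=0): c = -1.5600 + -1.0100i → escape time 2
(row=3, col=1): c = -1.3475 + -1.0100i → escape time 3
(row=3, col=2): c = -1.1350 + -1.0100i → escape time 3
(row=3, col=3): c = -0.9225 + -1.0100i → escape time 3
(row=3, col=4): c = -0.7100 + -1.0100i → escape time 3
(row=4, col=0): c = -1.5600 + -1.5000i → escape time 1
(row=4, col=1): c = -1.3475 + -1.5000i → escape time 1
(row=4, col=2): c = -1.1350 + -1.5000i → escape time 2
(row=4, col=3): c = -0.9225 + -1.5000i → escape time 2
(row=4, col=4): c = -0.7100 + -1.5000i → escape time 2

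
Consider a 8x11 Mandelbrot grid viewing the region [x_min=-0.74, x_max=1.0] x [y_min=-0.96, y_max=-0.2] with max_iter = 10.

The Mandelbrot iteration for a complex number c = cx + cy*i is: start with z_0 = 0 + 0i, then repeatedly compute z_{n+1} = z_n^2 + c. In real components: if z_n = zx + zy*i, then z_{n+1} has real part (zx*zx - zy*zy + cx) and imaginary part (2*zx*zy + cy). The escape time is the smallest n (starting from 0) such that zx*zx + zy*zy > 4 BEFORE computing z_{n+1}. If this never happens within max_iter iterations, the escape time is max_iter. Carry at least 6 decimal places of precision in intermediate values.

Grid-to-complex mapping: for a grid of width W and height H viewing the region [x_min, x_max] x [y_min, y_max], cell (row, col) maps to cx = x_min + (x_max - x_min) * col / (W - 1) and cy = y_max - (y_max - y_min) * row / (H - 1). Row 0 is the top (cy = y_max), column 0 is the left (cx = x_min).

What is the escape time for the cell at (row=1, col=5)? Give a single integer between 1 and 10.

Answer: 5

Derivation:
z_0 = 0 + 0i, c = 0.5029 + -0.2760i
Iter 1: z = 0.5029 + -0.2760i, |z|^2 = 0.3290
Iter 2: z = 0.6795 + -0.5536i, |z|^2 = 0.7682
Iter 3: z = 0.6582 + -1.0284i, |z|^2 = 1.4907
Iter 4: z = -0.1215 + -1.6297i, |z|^2 = 2.6707
Iter 5: z = -2.1384 + 0.1199i, |z|^2 = 4.5871
Escaped at iteration 5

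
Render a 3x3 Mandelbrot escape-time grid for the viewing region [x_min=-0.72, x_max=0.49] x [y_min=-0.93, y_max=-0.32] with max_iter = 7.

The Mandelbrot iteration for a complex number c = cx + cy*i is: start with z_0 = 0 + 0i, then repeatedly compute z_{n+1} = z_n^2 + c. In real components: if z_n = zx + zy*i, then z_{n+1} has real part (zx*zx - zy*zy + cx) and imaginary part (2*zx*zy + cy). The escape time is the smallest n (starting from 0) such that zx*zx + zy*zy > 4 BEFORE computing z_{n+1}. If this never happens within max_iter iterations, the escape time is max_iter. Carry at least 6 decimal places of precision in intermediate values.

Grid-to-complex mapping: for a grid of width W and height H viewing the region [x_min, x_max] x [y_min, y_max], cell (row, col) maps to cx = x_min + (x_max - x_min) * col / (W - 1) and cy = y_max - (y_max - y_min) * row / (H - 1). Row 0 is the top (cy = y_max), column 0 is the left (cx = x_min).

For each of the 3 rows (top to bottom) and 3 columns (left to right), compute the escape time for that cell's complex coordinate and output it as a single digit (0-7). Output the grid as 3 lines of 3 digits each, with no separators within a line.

Answer: 776
674
473

Derivation:
(row=0, col=0): c = -0.7200 + -0.3200i → escape time 7
(row=0, col=1): c = -0.1150 + -0.3200i → escape time 7
(row=0, col=2): c = 0.4900 + -0.3200i → escape time 6
(row=1, col=0): c = -0.7200 + -0.6250i → escape time 6
(row=1, col=1): c = -0.1150 + -0.6250i → escape time 7
(row=1, col=2): c = 0.4900 + -0.6250i → escape time 4
(row=2, col=0): c = -0.7200 + -0.9300i → escape time 4
(row=2, col=1): c = -0.1150 + -0.9300i → escape time 7
(row=2, col=2): c = 0.4900 + -0.9300i → escape time 3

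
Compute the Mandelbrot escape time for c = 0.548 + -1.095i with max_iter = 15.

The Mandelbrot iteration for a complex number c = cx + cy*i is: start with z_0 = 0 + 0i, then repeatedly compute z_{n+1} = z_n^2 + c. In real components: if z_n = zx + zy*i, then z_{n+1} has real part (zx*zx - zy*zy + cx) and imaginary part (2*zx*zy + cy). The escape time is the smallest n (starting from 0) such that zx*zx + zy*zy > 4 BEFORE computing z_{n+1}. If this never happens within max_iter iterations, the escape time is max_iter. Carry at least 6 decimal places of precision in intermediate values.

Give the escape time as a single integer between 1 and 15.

z_0 = 0 + 0i, c = 0.5480 + -1.0950i
Iter 1: z = 0.5480 + -1.0950i, |z|^2 = 1.4993
Iter 2: z = -0.3507 + -2.2951i, |z|^2 = 5.3906
Escaped at iteration 2

Answer: 2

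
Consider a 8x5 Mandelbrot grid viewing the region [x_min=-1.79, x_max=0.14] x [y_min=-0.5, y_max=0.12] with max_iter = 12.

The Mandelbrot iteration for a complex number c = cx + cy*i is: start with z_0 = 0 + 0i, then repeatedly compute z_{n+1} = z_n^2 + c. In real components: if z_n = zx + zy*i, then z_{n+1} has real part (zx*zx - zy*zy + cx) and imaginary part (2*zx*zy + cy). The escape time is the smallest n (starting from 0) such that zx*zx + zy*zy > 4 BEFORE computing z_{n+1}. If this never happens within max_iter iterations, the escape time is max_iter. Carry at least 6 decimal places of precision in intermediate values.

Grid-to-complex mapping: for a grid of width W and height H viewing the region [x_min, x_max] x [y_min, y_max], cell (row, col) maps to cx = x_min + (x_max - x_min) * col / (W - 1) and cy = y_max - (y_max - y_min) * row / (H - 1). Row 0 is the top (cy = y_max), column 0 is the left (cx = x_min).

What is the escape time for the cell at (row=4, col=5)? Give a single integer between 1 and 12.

Answer: 12

Derivation:
z_0 = 0 + 0i, c = -0.4114 + -0.5000i
Iter 1: z = -0.4114 + -0.5000i, |z|^2 = 0.4193
Iter 2: z = -0.4922 + -0.0886i, |z|^2 = 0.2501
Iter 3: z = -0.1771 + -0.4128i, |z|^2 = 0.2018
Iter 4: z = -0.5505 + -0.3538i, |z|^2 = 0.4282
Iter 5: z = -0.2336 + -0.1105i, |z|^2 = 0.0668
Iter 6: z = -0.3691 + -0.4484i, |z|^2 = 0.3373
Iter 7: z = -0.4763 + -0.1690i, |z|^2 = 0.2554
Iter 8: z = -0.2132 + -0.3390i, |z|^2 = 0.1604
Iter 9: z = -0.4809 + -0.3555i, |z|^2 = 0.3577
Iter 10: z = -0.3065 + -0.1581i, |z|^2 = 0.1189
Iter 11: z = -0.3425 + -0.4031i, |z|^2 = 0.2798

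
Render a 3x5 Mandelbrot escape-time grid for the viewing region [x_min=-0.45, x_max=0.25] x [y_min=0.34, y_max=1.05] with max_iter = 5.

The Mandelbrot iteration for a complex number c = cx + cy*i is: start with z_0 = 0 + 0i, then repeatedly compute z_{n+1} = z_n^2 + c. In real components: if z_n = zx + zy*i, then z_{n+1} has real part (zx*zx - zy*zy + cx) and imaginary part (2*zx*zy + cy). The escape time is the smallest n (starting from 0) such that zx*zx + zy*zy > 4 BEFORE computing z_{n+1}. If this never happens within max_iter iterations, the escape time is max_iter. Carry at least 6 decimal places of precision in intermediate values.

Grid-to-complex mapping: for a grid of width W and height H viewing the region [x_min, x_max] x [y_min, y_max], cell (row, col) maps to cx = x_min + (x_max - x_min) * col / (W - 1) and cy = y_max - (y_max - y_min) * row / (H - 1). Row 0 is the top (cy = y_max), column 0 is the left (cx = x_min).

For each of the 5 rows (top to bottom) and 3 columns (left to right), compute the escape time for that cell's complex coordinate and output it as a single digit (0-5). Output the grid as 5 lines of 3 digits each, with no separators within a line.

(row=0, col=0): c = -0.4500 + 1.0500i → escape time 4
(row=0, col=1): c = -0.1000 + 1.0500i → escape time 5
(row=0, col=2): c = 0.2500 + 1.0500i → escape time 3
(row=1, col=0): c = -0.4500 + 0.8725i → escape time 5
(row=1, col=1): c = -0.1000 + 0.8725i → escape time 5
(row=1, col=2): c = 0.2500 + 0.8725i → escape time 4
(row=2, col=0): c = -0.4500 + 0.6950i → escape time 5
(row=2, col=1): c = -0.1000 + 0.6950i → escape time 5
(row=2, col=2): c = 0.2500 + 0.6950i → escape time 5
(row=3, col=0): c = -0.4500 + 0.5175i → escape time 5
(row=3, col=1): c = -0.1000 + 0.5175i → escape time 5
(row=3, col=2): c = 0.2500 + 0.5175i → escape time 5
(row=4, col=0): c = -0.4500 + 0.3400i → escape time 5
(row=4, col=1): c = -0.1000 + 0.3400i → escape time 5
(row=4, col=2): c = 0.2500 + 0.3400i → escape time 5

Answer: 453
554
555
555
555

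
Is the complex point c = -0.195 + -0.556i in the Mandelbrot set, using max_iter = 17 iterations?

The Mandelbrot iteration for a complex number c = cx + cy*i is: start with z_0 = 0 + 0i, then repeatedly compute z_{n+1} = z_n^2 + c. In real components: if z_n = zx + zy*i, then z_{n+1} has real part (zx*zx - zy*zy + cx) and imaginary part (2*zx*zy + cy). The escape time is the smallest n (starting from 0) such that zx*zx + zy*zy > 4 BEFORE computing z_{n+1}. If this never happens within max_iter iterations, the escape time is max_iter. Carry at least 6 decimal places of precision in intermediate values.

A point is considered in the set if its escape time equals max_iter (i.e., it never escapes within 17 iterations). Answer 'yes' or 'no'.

Answer: yes

Derivation:
z_0 = 0 + 0i, c = -0.1950 + -0.5560i
Iter 1: z = -0.1950 + -0.5560i, |z|^2 = 0.3472
Iter 2: z = -0.4661 + -0.3392i, |z|^2 = 0.3323
Iter 3: z = -0.0928 + -0.2398i, |z|^2 = 0.0661
Iter 4: z = -0.2439 + -0.5115i, |z|^2 = 0.3211
Iter 5: z = -0.3971 + -0.3065i, |z|^2 = 0.2517
Iter 6: z = -0.1312 + -0.3126i, |z|^2 = 0.1149
Iter 7: z = -0.2755 + -0.4740i, |z|^2 = 0.3005
Iter 8: z = -0.3438 + -0.2949i, |z|^2 = 0.2051
Iter 9: z = -0.1638 + -0.3533i, |z|^2 = 0.1516
Iter 10: z = -0.2930 + -0.4403i, |z|^2 = 0.2797
Iter 11: z = -0.3030 + -0.2980i, |z|^2 = 0.1806
Iter 12: z = -0.1920 + -0.3754i, |z|^2 = 0.1778
Iter 13: z = -0.2991 + -0.4119i, |z|^2 = 0.2591
Iter 14: z = -0.2752 + -0.3097i, |z|^2 = 0.1716
Iter 15: z = -0.2152 + -0.3856i, |z|^2 = 0.1950
Iter 16: z = -0.2974 + -0.3901i, |z|^2 = 0.2406
Did not escape in 17 iterations → in set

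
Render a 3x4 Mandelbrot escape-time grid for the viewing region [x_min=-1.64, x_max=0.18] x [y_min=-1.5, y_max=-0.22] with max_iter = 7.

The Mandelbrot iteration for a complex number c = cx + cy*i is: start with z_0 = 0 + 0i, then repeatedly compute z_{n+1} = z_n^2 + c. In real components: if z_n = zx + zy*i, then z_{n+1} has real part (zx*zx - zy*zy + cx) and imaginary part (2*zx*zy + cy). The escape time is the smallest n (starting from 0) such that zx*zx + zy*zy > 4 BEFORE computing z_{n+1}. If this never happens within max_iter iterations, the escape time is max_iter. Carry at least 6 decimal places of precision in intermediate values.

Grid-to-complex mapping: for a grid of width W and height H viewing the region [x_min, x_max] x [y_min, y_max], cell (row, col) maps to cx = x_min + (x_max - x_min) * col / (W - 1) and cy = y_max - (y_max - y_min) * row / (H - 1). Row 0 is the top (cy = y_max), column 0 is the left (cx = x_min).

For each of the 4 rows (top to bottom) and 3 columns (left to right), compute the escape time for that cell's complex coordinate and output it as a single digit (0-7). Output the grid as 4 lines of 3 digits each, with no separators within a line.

(row=0, col=0): c = -1.6400 + -0.2200i → escape time 4
(row=0, col=1): c = -0.7300 + -0.2200i → escape time 7
(row=0, col=2): c = 0.1800 + -0.2200i → escape time 7
(row=1, col=0): c = -1.6400 + -0.6467i → escape time 3
(row=1, col=1): c = -0.7300 + -0.6467i → escape time 5
(row=1, col=2): c = 0.1800 + -0.6467i → escape time 7
(row=2, col=0): c = -1.6400 + -1.0733i → escape time 2
(row=2, col=1): c = -0.7300 + -1.0733i → escape time 3
(row=2, col=2): c = 0.1800 + -1.0733i → escape time 4
(row=3, col=0): c = -1.6400 + -1.5000i → escape time 1
(row=3, col=1): c = -0.7300 + -1.5000i → escape time 2
(row=3, col=2): c = 0.1800 + -1.5000i → escape time 2

Answer: 477
357
234
122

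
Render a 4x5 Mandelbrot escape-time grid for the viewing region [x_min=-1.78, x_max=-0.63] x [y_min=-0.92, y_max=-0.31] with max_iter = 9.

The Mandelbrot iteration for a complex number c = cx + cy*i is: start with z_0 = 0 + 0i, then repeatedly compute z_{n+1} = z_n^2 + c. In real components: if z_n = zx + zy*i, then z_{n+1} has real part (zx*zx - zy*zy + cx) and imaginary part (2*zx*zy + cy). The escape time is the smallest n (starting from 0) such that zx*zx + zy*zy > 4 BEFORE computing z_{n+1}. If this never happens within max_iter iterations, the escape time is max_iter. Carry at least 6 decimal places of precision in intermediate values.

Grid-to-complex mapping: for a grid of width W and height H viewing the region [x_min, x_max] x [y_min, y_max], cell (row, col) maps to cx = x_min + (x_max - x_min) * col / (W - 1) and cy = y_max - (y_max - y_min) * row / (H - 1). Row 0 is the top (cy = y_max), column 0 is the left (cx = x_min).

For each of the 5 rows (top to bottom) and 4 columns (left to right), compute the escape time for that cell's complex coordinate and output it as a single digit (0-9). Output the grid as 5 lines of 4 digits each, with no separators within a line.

Answer: 4599
3459
3348
2335
1334

Derivation:
(row=0, col=0): c = -1.7800 + -0.3100i → escape time 4
(row=0, col=1): c = -1.3967 + -0.3100i → escape time 5
(row=0, col=2): c = -1.0133 + -0.3100i → escape time 9
(row=0, col=3): c = -0.6300 + -0.3100i → escape time 9
(row=1, col=0): c = -1.7800 + -0.4625i → escape time 3
(row=1, col=1): c = -1.3967 + -0.4625i → escape time 4
(row=1, col=2): c = -1.0133 + -0.4625i → escape time 5
(row=1, col=3): c = -0.6300 + -0.4625i → escape time 9
(row=2, col=0): c = -1.7800 + -0.6150i → escape time 3
(row=2, col=1): c = -1.3967 + -0.6150i → escape time 3
(row=2, col=2): c = -1.0133 + -0.6150i → escape time 4
(row=2, col=3): c = -0.6300 + -0.6150i → escape time 8
(row=3, col=0): c = -1.7800 + -0.7675i → escape time 2
(row=3, col=1): c = -1.3967 + -0.7675i → escape time 3
(row=3, col=2): c = -1.0133 + -0.7675i → escape time 3
(row=3, col=3): c = -0.6300 + -0.7675i → escape time 5
(row=4, col=0): c = -1.7800 + -0.9200i → escape time 1
(row=4, col=1): c = -1.3967 + -0.9200i → escape time 3
(row=4, col=2): c = -1.0133 + -0.9200i → escape time 3
(row=4, col=3): c = -0.6300 + -0.9200i → escape time 4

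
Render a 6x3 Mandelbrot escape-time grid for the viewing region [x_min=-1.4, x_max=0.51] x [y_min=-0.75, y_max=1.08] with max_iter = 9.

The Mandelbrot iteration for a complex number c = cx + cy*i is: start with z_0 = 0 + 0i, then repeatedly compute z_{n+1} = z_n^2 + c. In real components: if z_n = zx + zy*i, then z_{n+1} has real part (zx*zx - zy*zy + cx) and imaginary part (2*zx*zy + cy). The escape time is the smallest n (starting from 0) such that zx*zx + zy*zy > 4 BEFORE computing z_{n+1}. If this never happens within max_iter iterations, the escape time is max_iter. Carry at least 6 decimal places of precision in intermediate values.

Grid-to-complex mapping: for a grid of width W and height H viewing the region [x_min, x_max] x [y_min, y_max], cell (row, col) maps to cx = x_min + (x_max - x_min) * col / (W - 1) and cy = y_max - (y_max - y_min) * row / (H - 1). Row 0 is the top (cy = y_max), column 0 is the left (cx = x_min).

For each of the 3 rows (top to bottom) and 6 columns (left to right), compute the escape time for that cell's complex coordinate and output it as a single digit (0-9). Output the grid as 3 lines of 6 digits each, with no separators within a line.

(row=0, col=0): c = -1.4000 + 1.0800i → escape time 2
(row=0, col=1): c = -1.0180 + 1.0800i → escape time 3
(row=0, col=2): c = -0.6360 + 1.0800i → escape time 3
(row=0, col=3): c = -0.2540 + 1.0800i → escape time 5
(row=0, col=4): c = 0.1280 + 1.0800i → escape time 4
(row=0, col=5): c = 0.5100 + 1.0800i → escape time 2
(row=1, col=0): c = -1.4000 + 0.1650i → escape time 8
(row=1, col=1): c = -1.0180 + 0.1650i → escape time 9
(row=1, col=2): c = -0.6360 + 0.1650i → escape time 9
(row=1, col=3): c = -0.2540 + 0.1650i → escape time 9
(row=1, col=4): c = 0.1280 + 0.1650i → escape time 9
(row=1, col=5): c = 0.5100 + 0.1650i → escape time 5
(row=2, col=0): c = -1.4000 + -0.7500i → escape time 3
(row=2, col=1): c = -1.0180 + -0.7500i → escape time 3
(row=2, col=2): c = -0.6360 + -0.7500i → escape time 5
(row=2, col=3): c = -0.2540 + -0.7500i → escape time 9
(row=2, col=4): c = 0.1280 + -0.7500i → escape time 6
(row=2, col=5): c = 0.5100 + -0.7500i → escape time 3

Answer: 233542
899995
335963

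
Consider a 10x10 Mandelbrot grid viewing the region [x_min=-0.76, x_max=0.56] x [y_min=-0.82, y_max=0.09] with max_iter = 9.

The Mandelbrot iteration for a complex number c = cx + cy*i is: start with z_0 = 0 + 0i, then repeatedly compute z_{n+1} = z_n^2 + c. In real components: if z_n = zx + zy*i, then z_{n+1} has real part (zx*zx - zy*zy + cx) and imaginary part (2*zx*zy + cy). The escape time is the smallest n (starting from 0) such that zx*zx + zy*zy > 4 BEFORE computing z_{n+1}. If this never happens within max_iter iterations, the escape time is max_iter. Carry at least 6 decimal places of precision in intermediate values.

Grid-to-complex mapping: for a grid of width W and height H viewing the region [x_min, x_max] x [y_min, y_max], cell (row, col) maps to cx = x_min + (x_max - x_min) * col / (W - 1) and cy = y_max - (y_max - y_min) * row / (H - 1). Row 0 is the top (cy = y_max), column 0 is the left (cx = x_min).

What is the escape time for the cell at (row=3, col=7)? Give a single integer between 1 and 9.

Answer: 9

Derivation:
z_0 = 0 + 0i, c = 0.2667 + -0.2133i
Iter 1: z = 0.2667 + -0.2133i, |z|^2 = 0.1166
Iter 2: z = 0.2923 + -0.3271i, |z|^2 = 0.1924
Iter 3: z = 0.2451 + -0.4045i, |z|^2 = 0.2237
Iter 4: z = 0.1631 + -0.4116i, |z|^2 = 0.1960
Iter 5: z = 0.1238 + -0.3476i, |z|^2 = 0.1362
Iter 6: z = 0.1612 + -0.2994i, |z|^2 = 0.1156
Iter 7: z = 0.2030 + -0.3099i, |z|^2 = 0.1372
Iter 8: z = 0.2119 + -0.3391i, |z|^2 = 0.1599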